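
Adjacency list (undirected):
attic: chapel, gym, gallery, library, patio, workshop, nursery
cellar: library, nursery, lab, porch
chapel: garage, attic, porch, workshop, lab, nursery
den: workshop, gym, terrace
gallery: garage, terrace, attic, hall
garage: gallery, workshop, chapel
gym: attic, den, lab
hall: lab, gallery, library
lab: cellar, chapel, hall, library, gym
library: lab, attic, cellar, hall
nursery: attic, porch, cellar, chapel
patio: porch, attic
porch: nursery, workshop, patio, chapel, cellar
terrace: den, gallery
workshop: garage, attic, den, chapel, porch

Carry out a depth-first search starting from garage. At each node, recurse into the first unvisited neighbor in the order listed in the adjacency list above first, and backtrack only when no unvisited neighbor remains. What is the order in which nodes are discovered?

garage, gallery, terrace, den, workshop, attic, chapel, porch, nursery, cellar, library, lab, hall, gym, patio

Visit garage
garage → gallery
gallery → terrace
terrace → den
den → workshop
workshop → attic
attic → chapel
chapel → porch
porch → nursery
nursery → cellar
cellar → library
library → lab
lab → hall
lab → gym
porch → patio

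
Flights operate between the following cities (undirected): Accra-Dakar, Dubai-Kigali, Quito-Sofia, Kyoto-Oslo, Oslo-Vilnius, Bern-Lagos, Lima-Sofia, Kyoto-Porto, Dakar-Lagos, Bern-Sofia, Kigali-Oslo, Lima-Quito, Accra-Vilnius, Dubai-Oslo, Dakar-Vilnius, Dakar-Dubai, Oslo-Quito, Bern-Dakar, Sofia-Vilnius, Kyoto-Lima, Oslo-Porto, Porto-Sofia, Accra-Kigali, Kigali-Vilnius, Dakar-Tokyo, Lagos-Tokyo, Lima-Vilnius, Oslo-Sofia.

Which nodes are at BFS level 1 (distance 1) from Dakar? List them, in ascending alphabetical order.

Accra, Bern, Dubai, Lagos, Tokyo, Vilnius

Level 0: Dakar
Level 1: Accra, Bern, Dubai, Lagos, Tokyo, Vilnius
Level 2: Kigali, Lima, Oslo, Sofia
Level 3: Kyoto, Porto, Quito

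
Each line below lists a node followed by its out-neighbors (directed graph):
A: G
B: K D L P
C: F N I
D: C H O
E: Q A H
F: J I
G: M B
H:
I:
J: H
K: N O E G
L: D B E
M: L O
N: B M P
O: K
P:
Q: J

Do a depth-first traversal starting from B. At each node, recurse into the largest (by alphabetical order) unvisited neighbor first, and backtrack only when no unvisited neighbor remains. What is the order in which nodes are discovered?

B P L E Q J H A G M O K N D C I F

Visit B
B → P
B → L
L → E
E → Q
Q → J
J → H
E → A
A → G
G → M
M → O
O → K
K → N
L → D
D → C
C → I
C → F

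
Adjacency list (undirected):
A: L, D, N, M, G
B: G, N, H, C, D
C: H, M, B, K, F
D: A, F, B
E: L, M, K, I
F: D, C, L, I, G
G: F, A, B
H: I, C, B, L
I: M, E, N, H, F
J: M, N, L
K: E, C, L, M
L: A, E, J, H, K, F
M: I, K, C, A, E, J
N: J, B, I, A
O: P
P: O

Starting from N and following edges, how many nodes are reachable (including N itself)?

14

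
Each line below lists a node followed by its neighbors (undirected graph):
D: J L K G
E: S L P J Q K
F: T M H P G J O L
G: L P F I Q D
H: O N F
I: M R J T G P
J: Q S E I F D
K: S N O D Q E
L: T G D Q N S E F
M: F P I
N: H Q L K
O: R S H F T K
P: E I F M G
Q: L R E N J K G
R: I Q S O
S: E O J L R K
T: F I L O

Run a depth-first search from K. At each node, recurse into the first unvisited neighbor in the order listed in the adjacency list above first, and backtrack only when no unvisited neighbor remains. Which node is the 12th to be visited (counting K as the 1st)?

N

Visit K
K → S
S → E
E → L
L → T
T → F
F → M
M → P
P → I
I → R
R → Q
Q → N
N → H
H → O
Q → J
J → D
D → G

Visit order: K, S, E, L, T, F, M, P, I, R, Q, N, H, O, J, D, G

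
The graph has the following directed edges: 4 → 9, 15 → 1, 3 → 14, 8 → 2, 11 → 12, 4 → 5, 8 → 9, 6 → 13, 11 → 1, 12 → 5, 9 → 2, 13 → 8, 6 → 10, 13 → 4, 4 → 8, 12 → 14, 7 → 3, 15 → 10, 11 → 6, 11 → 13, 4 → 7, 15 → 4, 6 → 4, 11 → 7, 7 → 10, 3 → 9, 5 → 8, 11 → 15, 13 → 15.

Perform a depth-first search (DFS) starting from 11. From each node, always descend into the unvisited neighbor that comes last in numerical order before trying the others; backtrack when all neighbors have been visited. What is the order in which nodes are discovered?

11, 15, 10, 4, 9, 2, 8, 7, 3, 14, 5, 1, 13, 12, 6

Visit 11
11 → 15
15 → 10
15 → 4
4 → 9
9 → 2
4 → 8
4 → 7
7 → 3
3 → 14
4 → 5
15 → 1
11 → 13
11 → 12
11 → 6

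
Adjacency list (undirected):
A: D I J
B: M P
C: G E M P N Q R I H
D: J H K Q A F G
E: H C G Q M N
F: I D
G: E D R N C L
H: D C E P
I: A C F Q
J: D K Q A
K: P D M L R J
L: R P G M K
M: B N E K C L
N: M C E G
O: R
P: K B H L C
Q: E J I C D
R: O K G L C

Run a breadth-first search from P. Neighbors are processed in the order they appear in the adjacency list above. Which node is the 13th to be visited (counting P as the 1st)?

Visit P; enqueue K, B, H, L, C → queue [K, B, H, L, C]
Visit K; enqueue D, M, R, J → queue [B, H, L, C, D, M, R, J]
Visit B → queue [H, L, C, D, M, R, J]
Visit H; enqueue E → queue [L, C, D, M, R, J, E]
Visit L; enqueue G → queue [C, D, M, R, J, E, G]
Visit C; enqueue N, Q, I → queue [D, M, R, J, E, G, N, Q, I]
Visit D; enqueue A, F → queue [M, R, J, E, G, N, Q, I, A, F]
Visit M → queue [R, J, E, G, N, Q, I, A, F]
Visit R; enqueue O → queue [J, E, G, N, Q, I, A, F, O]
Visit J → queue [E, G, N, Q, I, A, F, O]
Visit E → queue [G, N, Q, I, A, F, O]
Visit G → queue [N, Q, I, A, F, O]
Visit N → queue [Q, I, A, F, O]
Visit Q → queue [I, A, F, O]
Visit I → queue [A, F, O]
Visit A → queue [F, O]
Visit F → queue [O]
Visit O → queue []

Visit order: P, K, B, H, L, C, D, M, R, J, E, G, N, Q, I, A, F, O

N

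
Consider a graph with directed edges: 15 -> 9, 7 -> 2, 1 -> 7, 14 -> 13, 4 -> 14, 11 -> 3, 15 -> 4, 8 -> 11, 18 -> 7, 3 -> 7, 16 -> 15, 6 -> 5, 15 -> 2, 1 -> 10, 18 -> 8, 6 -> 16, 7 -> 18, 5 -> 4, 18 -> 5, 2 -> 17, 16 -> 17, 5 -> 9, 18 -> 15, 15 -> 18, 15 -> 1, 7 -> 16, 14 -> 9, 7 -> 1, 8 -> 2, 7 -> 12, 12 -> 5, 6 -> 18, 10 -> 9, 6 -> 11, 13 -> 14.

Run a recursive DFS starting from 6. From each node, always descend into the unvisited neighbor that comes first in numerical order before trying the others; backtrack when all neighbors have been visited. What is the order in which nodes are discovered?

6 5 4 14 9 13 11 3 7 1 10 2 17 12 16 15 18 8

Visit 6
6 → 5
5 → 4
4 → 14
14 → 9
14 → 13
6 → 11
11 → 3
3 → 7
7 → 1
1 → 10
7 → 2
2 → 17
7 → 12
7 → 16
16 → 15
15 → 18
18 → 8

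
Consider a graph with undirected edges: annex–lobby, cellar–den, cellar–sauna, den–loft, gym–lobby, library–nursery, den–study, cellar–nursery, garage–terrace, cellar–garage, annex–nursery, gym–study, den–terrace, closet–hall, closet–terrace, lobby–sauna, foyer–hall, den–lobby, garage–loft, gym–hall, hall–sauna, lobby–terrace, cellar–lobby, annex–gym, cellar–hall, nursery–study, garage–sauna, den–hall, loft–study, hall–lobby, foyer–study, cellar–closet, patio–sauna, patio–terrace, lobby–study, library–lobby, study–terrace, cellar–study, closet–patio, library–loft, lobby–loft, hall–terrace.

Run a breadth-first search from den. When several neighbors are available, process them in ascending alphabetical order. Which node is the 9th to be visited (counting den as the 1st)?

Visit den; enqueue cellar, hall, lobby, loft, study, terrace → queue [cellar, hall, lobby, loft, study, terrace]
Visit cellar; enqueue closet, garage, nursery, sauna → queue [hall, lobby, loft, study, terrace, closet, garage, nursery, sauna]
Visit hall; enqueue foyer, gym → queue [lobby, loft, study, terrace, closet, garage, nursery, sauna, foyer, gym]
Visit lobby; enqueue annex, library → queue [loft, study, terrace, closet, garage, nursery, sauna, foyer, gym, annex, library]
Visit loft → queue [study, terrace, closet, garage, nursery, sauna, foyer, gym, annex, library]
Visit study → queue [terrace, closet, garage, nursery, sauna, foyer, gym, annex, library]
Visit terrace; enqueue patio → queue [closet, garage, nursery, sauna, foyer, gym, annex, library, patio]
Visit closet → queue [garage, nursery, sauna, foyer, gym, annex, library, patio]
Visit garage → queue [nursery, sauna, foyer, gym, annex, library, patio]
Visit nursery → queue [sauna, foyer, gym, annex, library, patio]
Visit sauna → queue [foyer, gym, annex, library, patio]
Visit foyer → queue [gym, annex, library, patio]
Visit gym → queue [annex, library, patio]
Visit annex → queue [library, patio]
Visit library → queue [patio]
Visit patio → queue []

Visit order: den, cellar, hall, lobby, loft, study, terrace, closet, garage, nursery, sauna, foyer, gym, annex, library, patio

garage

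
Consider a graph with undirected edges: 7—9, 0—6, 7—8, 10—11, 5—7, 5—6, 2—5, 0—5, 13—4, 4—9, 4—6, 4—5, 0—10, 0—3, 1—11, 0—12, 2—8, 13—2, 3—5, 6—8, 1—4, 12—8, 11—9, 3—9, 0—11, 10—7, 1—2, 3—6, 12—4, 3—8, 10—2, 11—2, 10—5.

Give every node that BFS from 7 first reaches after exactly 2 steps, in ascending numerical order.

Level 0: 7
Level 1: 5, 8, 9, 10
Level 2: 0, 2, 3, 4, 6, 11, 12
Level 3: 1, 13

0, 2, 3, 4, 6, 11, 12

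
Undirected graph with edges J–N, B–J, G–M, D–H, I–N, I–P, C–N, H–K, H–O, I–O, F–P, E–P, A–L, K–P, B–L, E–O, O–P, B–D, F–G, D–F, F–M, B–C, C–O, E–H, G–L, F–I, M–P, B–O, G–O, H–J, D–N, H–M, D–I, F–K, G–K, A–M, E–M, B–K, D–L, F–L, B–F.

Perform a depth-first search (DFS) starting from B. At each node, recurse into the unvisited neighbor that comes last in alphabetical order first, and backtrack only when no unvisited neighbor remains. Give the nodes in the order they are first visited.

B -> O -> P -> M -> H -> K -> G -> L -> F -> I -> N -> J -> D -> C -> A -> E

Visit B
B → O
O → P
P → M
M → H
H → K
K → G
G → L
L → F
F → I
I → N
N → J
N → D
N → C
L → A
H → E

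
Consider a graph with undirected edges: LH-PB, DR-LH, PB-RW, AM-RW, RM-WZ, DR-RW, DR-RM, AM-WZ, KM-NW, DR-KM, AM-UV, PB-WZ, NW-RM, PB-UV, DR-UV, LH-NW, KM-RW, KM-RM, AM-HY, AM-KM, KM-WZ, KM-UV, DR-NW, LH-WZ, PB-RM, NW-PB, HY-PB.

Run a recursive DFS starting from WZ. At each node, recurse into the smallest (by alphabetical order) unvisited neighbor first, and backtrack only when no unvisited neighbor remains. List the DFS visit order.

WZ, AM, HY, PB, LH, DR, KM, NW, RM, RW, UV

Visit WZ
WZ → AM
AM → HY
HY → PB
PB → LH
LH → DR
DR → KM
KM → NW
NW → RM
KM → RW
KM → UV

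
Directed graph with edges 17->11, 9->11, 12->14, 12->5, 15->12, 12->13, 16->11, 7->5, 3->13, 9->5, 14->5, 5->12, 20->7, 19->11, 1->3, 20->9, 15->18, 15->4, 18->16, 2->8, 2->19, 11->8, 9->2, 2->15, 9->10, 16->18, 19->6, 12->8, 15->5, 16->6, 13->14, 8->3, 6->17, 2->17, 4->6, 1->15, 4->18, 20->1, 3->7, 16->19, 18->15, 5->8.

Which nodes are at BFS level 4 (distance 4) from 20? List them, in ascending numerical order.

6, 14, 16

Level 0: 20
Level 1: 1, 7, 9
Level 2: 2, 3, 5, 10, 11, 15
Level 3: 4, 8, 12, 13, 17, 18, 19
Level 4: 6, 14, 16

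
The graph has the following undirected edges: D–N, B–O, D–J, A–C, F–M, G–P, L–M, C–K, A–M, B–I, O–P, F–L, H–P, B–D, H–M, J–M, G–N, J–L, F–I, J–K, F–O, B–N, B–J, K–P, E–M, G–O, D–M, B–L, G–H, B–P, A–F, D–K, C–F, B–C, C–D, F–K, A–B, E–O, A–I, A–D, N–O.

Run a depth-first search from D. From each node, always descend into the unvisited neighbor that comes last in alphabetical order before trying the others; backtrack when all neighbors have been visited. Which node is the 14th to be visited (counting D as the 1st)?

Visit D
D → N
N → O
O → P
P → K
K → J
J → M
M → L
L → F
F → I
I → B
B → C
C → A
M → H
H → G
M → E

Visit order: D, N, O, P, K, J, M, L, F, I, B, C, A, H, G, E

H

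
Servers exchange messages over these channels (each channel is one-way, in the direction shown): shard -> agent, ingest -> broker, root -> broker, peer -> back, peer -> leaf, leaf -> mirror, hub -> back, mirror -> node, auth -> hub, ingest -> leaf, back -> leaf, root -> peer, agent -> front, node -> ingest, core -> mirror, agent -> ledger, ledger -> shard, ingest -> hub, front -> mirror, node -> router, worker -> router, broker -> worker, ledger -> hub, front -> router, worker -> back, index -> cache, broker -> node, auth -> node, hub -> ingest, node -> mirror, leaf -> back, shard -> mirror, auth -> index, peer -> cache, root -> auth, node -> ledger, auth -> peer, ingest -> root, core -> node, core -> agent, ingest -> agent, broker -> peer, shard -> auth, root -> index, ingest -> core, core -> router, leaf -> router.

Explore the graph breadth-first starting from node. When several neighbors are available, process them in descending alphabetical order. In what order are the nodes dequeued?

node, router, mirror, ledger, ingest, shard, hub, root, leaf, core, broker, agent, auth, back, peer, index, worker, front, cache

Visit node; enqueue router, mirror, ledger, ingest → queue [router, mirror, ledger, ingest]
Visit router → queue [mirror, ledger, ingest]
Visit mirror → queue [ledger, ingest]
Visit ledger; enqueue shard, hub → queue [ingest, shard, hub]
Visit ingest; enqueue root, leaf, core, broker, agent → queue [shard, hub, root, leaf, core, broker, agent]
Visit shard; enqueue auth → queue [hub, root, leaf, core, broker, agent, auth]
Visit hub; enqueue back → queue [root, leaf, core, broker, agent, auth, back]
Visit root; enqueue peer, index → queue [leaf, core, broker, agent, auth, back, peer, index]
Visit leaf → queue [core, broker, agent, auth, back, peer, index]
Visit core → queue [broker, agent, auth, back, peer, index]
Visit broker; enqueue worker → queue [agent, auth, back, peer, index, worker]
Visit agent; enqueue front → queue [auth, back, peer, index, worker, front]
Visit auth → queue [back, peer, index, worker, front]
Visit back → queue [peer, index, worker, front]
Visit peer; enqueue cache → queue [index, worker, front, cache]
Visit index → queue [worker, front, cache]
Visit worker → queue [front, cache]
Visit front → queue [cache]
Visit cache → queue []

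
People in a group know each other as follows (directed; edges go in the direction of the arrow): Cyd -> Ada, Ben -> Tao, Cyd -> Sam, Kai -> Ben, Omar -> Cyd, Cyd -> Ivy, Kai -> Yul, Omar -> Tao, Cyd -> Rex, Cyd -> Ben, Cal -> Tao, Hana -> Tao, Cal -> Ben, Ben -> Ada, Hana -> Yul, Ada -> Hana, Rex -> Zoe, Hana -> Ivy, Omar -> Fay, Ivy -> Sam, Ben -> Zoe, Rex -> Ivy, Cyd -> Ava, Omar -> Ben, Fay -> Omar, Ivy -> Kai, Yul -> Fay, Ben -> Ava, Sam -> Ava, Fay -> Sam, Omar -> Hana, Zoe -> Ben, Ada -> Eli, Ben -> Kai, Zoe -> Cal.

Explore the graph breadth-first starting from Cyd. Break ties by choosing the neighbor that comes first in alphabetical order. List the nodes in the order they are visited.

Visit Cyd; enqueue Ada, Ava, Ben, Ivy, Rex, Sam → queue [Ada, Ava, Ben, Ivy, Rex, Sam]
Visit Ada; enqueue Eli, Hana → queue [Ava, Ben, Ivy, Rex, Sam, Eli, Hana]
Visit Ava → queue [Ben, Ivy, Rex, Sam, Eli, Hana]
Visit Ben; enqueue Kai, Tao, Zoe → queue [Ivy, Rex, Sam, Eli, Hana, Kai, Tao, Zoe]
Visit Ivy → queue [Rex, Sam, Eli, Hana, Kai, Tao, Zoe]
Visit Rex → queue [Sam, Eli, Hana, Kai, Tao, Zoe]
Visit Sam → queue [Eli, Hana, Kai, Tao, Zoe]
Visit Eli → queue [Hana, Kai, Tao, Zoe]
Visit Hana; enqueue Yul → queue [Kai, Tao, Zoe, Yul]
Visit Kai → queue [Tao, Zoe, Yul]
Visit Tao → queue [Zoe, Yul]
Visit Zoe; enqueue Cal → queue [Yul, Cal]
Visit Yul; enqueue Fay → queue [Cal, Fay]
Visit Cal → queue [Fay]
Visit Fay; enqueue Omar → queue [Omar]
Visit Omar → queue []

Cyd, Ada, Ava, Ben, Ivy, Rex, Sam, Eli, Hana, Kai, Tao, Zoe, Yul, Cal, Fay, Omar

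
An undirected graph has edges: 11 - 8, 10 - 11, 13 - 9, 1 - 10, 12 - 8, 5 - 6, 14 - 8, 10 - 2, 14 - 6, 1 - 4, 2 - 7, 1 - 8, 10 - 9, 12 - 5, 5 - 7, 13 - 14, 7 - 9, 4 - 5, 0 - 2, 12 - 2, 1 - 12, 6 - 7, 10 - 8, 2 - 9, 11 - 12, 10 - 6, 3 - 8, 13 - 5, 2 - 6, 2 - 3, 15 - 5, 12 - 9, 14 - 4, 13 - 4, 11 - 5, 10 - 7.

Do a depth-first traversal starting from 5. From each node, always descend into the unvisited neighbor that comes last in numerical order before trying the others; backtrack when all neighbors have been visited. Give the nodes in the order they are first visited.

5 -> 15 -> 13 -> 14 -> 8 -> 12 -> 11 -> 10 -> 9 -> 7 -> 6 -> 2 -> 3 -> 0 -> 1 -> 4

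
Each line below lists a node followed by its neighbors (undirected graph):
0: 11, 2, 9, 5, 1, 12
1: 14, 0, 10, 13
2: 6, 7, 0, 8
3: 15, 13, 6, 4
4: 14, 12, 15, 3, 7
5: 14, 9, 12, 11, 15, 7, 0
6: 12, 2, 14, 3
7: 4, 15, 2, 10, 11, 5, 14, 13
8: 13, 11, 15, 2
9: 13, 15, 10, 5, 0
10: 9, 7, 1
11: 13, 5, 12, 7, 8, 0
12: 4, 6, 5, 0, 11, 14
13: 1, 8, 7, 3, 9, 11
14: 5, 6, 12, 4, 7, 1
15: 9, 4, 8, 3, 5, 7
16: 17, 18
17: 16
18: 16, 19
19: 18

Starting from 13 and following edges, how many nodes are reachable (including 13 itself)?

BFS from 13 visits: 13, 1, 8, 7, 3, 9, 11, 14, 0, 10, 15, 2, 4, 5, 6, 12
Reachable nodes: 16 of 20 total.

16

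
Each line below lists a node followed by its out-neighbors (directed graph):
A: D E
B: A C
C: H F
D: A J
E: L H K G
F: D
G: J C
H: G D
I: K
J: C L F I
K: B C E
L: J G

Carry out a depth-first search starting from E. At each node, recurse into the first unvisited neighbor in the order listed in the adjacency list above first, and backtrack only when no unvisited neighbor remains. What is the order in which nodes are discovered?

Visit E
E → L
L → J
J → C
C → H
H → G
H → D
D → A
C → F
J → I
I → K
K → B

E → L → J → C → H → G → D → A → F → I → K → B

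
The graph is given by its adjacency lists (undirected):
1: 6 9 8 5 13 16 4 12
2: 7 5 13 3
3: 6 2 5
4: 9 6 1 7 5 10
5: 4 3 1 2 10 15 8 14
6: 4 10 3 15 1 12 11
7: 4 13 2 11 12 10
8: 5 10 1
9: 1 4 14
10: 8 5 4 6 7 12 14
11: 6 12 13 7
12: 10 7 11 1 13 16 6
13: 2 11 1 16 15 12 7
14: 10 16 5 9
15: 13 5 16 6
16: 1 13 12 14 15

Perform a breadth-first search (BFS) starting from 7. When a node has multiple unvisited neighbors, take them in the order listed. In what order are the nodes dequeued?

Visit 7; enqueue 4, 13, 2, 11, 12, 10 → queue [4, 13, 2, 11, 12, 10]
Visit 4; enqueue 9, 6, 1, 5 → queue [13, 2, 11, 12, 10, 9, 6, 1, 5]
Visit 13; enqueue 16, 15 → queue [2, 11, 12, 10, 9, 6, 1, 5, 16, 15]
Visit 2; enqueue 3 → queue [11, 12, 10, 9, 6, 1, 5, 16, 15, 3]
Visit 11 → queue [12, 10, 9, 6, 1, 5, 16, 15, 3]
Visit 12 → queue [10, 9, 6, 1, 5, 16, 15, 3]
Visit 10; enqueue 8, 14 → queue [9, 6, 1, 5, 16, 15, 3, 8, 14]
Visit 9 → queue [6, 1, 5, 16, 15, 3, 8, 14]
Visit 6 → queue [1, 5, 16, 15, 3, 8, 14]
Visit 1 → queue [5, 16, 15, 3, 8, 14]
Visit 5 → queue [16, 15, 3, 8, 14]
Visit 16 → queue [15, 3, 8, 14]
Visit 15 → queue [3, 8, 14]
Visit 3 → queue [8, 14]
Visit 8 → queue [14]
Visit 14 → queue []

7 -> 4 -> 13 -> 2 -> 11 -> 12 -> 10 -> 9 -> 6 -> 1 -> 5 -> 16 -> 15 -> 3 -> 8 -> 14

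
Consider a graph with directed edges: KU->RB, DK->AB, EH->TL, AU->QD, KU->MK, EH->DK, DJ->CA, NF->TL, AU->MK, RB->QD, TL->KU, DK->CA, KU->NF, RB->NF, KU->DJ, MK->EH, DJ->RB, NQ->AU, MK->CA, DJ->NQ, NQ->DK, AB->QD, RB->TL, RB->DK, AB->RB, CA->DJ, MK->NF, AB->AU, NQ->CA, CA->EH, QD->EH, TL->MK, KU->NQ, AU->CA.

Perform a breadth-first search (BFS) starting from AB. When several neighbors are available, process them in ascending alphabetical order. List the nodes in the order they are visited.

AB, AU, QD, RB, CA, MK, EH, DK, NF, TL, DJ, KU, NQ

Visit AB; enqueue AU, QD, RB → queue [AU, QD, RB]
Visit AU; enqueue CA, MK → queue [QD, RB, CA, MK]
Visit QD; enqueue EH → queue [RB, CA, MK, EH]
Visit RB; enqueue DK, NF, TL → queue [CA, MK, EH, DK, NF, TL]
Visit CA; enqueue DJ → queue [MK, EH, DK, NF, TL, DJ]
Visit MK → queue [EH, DK, NF, TL, DJ]
Visit EH → queue [DK, NF, TL, DJ]
Visit DK → queue [NF, TL, DJ]
Visit NF → queue [TL, DJ]
Visit TL; enqueue KU → queue [DJ, KU]
Visit DJ; enqueue NQ → queue [KU, NQ]
Visit KU → queue [NQ]
Visit NQ → queue []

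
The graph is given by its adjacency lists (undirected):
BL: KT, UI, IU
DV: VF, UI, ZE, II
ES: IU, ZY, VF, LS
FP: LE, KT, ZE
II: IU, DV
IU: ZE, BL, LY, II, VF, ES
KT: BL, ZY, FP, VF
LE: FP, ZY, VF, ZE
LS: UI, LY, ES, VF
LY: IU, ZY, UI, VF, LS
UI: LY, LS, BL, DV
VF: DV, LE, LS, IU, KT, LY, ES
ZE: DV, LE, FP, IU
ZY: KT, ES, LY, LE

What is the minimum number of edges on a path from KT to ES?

2

Level 0: KT
Level 1: BL, FP, VF, ZY
Level 2: DV, ES, IU, LE, LS, LY, UI, ZE
Level 3: II
ES first appears at level 2.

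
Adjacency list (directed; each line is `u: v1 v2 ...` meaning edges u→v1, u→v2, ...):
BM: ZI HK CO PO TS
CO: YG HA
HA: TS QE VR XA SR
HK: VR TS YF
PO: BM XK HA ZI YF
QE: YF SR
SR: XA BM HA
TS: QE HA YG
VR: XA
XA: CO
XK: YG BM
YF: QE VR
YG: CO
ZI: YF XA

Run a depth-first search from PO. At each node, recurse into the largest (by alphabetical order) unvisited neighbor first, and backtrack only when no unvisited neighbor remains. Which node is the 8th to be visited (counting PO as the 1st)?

HA

Visit PO
PO → ZI
ZI → YF
YF → VR
VR → XA
XA → CO
CO → YG
CO → HA
HA → TS
TS → QE
QE → SR
SR → BM
BM → HK
PO → XK

Visit order: PO, ZI, YF, VR, XA, CO, YG, HA, TS, QE, SR, BM, HK, XK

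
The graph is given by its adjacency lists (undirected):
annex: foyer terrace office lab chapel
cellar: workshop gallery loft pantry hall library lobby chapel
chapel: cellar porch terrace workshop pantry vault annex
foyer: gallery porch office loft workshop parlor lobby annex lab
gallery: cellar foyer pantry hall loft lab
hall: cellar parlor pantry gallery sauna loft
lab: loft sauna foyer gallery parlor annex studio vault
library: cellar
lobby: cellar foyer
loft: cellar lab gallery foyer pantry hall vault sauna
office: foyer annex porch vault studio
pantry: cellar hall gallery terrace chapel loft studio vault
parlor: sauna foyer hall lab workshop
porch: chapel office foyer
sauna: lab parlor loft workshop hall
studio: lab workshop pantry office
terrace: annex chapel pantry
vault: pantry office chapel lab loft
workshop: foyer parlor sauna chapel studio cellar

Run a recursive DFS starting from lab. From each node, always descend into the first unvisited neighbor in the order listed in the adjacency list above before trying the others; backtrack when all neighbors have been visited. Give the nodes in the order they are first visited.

Visit lab
lab → loft
loft → cellar
cellar → workshop
workshop → foyer
foyer → gallery
gallery → pantry
pantry → hall
hall → parlor
parlor → sauna
pantry → terrace
terrace → annex
annex → office
office → porch
porch → chapel
chapel → vault
office → studio
foyer → lobby
cellar → library

lab → loft → cellar → workshop → foyer → gallery → pantry → hall → parlor → sauna → terrace → annex → office → porch → chapel → vault → studio → lobby → library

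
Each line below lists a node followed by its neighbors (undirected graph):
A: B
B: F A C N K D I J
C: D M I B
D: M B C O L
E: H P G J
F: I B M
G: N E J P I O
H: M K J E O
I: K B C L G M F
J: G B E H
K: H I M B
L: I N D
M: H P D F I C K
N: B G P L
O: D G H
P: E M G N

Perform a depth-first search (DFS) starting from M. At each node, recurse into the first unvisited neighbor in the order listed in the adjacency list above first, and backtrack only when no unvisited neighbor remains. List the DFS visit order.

M, H, K, I, B, F, A, C, D, O, G, N, P, E, J, L

Visit M
M → H
H → K
K → I
I → B
B → F
B → A
B → C
C → D
D → O
O → G
G → N
N → P
P → E
E → J
N → L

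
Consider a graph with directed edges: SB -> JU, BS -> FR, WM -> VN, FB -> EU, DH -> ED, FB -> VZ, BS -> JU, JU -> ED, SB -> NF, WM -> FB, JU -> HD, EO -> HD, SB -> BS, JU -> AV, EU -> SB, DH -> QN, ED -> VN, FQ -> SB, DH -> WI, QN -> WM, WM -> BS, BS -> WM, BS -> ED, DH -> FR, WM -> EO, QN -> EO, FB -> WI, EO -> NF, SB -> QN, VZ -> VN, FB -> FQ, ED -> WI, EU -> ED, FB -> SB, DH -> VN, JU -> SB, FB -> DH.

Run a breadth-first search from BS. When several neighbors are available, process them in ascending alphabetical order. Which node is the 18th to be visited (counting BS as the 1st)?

VZ

Visit BS; enqueue ED, FR, JU, WM → queue [ED, FR, JU, WM]
Visit ED; enqueue VN, WI → queue [FR, JU, WM, VN, WI]
Visit FR → queue [JU, WM, VN, WI]
Visit JU; enqueue AV, HD, SB → queue [WM, VN, WI, AV, HD, SB]
Visit WM; enqueue EO, FB → queue [VN, WI, AV, HD, SB, EO, FB]
Visit VN → queue [WI, AV, HD, SB, EO, FB]
Visit WI → queue [AV, HD, SB, EO, FB]
Visit AV → queue [HD, SB, EO, FB]
Visit HD → queue [SB, EO, FB]
Visit SB; enqueue NF, QN → queue [EO, FB, NF, QN]
Visit EO → queue [FB, NF, QN]
Visit FB; enqueue DH, EU, FQ, VZ → queue [NF, QN, DH, EU, FQ, VZ]
Visit NF → queue [QN, DH, EU, FQ, VZ]
Visit QN → queue [DH, EU, FQ, VZ]
Visit DH → queue [EU, FQ, VZ]
Visit EU → queue [FQ, VZ]
Visit FQ → queue [VZ]
Visit VZ → queue []

Visit order: BS, ED, FR, JU, WM, VN, WI, AV, HD, SB, EO, FB, NF, QN, DH, EU, FQ, VZ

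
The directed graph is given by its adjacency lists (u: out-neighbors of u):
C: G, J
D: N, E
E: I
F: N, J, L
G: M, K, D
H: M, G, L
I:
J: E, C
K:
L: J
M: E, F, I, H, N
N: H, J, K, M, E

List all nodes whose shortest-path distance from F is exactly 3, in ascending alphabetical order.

Level 0: F
Level 1: J, L, N
Level 2: C, E, H, K, M
Level 3: G, I
Level 4: D

G, I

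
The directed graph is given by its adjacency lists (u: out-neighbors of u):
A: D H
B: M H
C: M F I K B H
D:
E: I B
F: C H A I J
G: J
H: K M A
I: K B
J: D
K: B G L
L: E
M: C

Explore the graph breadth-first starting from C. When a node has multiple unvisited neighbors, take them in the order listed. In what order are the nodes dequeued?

Visit C; enqueue M, F, I, K, B, H → queue [M, F, I, K, B, H]
Visit M → queue [F, I, K, B, H]
Visit F; enqueue A, J → queue [I, K, B, H, A, J]
Visit I → queue [K, B, H, A, J]
Visit K; enqueue G, L → queue [B, H, A, J, G, L]
Visit B → queue [H, A, J, G, L]
Visit H → queue [A, J, G, L]
Visit A; enqueue D → queue [J, G, L, D]
Visit J → queue [G, L, D]
Visit G → queue [L, D]
Visit L; enqueue E → queue [D, E]
Visit D → queue [E]
Visit E → queue []

C -> M -> F -> I -> K -> B -> H -> A -> J -> G -> L -> D -> E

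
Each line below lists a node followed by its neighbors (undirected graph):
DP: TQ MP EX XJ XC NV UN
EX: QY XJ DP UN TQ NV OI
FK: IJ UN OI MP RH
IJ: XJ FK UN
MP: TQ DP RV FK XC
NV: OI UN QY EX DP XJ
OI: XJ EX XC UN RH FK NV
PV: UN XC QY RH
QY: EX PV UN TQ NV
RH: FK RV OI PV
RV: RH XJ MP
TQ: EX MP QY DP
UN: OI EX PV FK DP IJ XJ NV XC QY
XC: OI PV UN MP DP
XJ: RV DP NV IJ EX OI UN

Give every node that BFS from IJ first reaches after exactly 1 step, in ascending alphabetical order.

Level 0: IJ
Level 1: FK, UN, XJ
Level 2: DP, EX, MP, NV, OI, PV, QY, RH, RV, XC
Level 3: TQ

FK, UN, XJ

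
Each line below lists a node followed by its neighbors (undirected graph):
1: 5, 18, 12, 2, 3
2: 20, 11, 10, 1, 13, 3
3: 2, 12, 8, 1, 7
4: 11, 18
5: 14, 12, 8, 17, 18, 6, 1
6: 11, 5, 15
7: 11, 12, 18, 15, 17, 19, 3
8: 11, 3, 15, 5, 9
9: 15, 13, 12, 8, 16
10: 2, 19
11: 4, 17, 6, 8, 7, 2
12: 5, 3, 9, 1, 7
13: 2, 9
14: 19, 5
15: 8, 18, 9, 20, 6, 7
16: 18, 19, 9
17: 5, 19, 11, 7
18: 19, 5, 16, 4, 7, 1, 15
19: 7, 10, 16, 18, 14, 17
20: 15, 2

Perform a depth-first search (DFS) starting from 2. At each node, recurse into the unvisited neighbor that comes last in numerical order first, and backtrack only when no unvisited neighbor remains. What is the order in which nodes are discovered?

2 20 15 18 19 17 11 8 9 16 13 12 7 3 1 5 14 6 4 10

Visit 2
2 → 20
20 → 15
15 → 18
18 → 19
19 → 17
17 → 11
11 → 8
8 → 9
9 → 16
9 → 13
9 → 12
12 → 7
7 → 3
3 → 1
1 → 5
5 → 14
5 → 6
11 → 4
19 → 10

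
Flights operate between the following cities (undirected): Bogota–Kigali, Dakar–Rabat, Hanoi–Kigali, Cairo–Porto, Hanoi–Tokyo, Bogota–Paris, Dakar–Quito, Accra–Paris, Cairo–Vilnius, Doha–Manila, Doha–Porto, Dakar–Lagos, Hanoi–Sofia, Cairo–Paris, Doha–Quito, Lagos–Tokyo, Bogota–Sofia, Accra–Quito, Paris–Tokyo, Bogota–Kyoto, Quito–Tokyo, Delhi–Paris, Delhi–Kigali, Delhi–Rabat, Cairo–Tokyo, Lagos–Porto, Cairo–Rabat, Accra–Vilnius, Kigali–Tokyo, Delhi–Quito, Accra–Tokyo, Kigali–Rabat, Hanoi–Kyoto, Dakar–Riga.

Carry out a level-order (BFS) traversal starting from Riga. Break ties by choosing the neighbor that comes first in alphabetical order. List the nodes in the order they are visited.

Riga Dakar Lagos Quito Rabat Porto Tokyo Accra Delhi Doha Cairo Kigali Hanoi Paris Vilnius Manila Bogota Kyoto Sofia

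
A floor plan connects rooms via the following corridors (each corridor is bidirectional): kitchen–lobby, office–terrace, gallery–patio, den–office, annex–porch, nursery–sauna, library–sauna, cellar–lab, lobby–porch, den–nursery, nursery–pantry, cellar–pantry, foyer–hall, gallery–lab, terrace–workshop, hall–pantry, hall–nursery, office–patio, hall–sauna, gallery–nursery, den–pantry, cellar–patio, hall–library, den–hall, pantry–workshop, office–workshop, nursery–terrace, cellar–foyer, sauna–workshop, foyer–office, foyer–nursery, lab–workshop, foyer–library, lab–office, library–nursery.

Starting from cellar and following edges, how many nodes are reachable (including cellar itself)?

BFS from cellar visits: cellar, foyer, lab, pantry, patio, hall, library, nursery, office, gallery, workshop, den, sauna, terrace
Reachable nodes: 14 of 18 total.

14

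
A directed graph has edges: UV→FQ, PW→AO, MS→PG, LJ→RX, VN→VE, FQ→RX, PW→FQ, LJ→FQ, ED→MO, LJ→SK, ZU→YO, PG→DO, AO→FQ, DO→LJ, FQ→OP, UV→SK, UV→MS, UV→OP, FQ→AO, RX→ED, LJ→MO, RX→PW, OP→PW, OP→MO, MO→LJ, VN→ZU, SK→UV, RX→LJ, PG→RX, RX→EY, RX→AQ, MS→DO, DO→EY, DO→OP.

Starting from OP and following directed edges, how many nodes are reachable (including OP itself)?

15

BFS from OP visits: OP, PW, MO, FQ, AO, LJ, RX, SK, EY, ED, AQ, UV, MS, PG, DO
Reachable nodes: 15 of 19 total.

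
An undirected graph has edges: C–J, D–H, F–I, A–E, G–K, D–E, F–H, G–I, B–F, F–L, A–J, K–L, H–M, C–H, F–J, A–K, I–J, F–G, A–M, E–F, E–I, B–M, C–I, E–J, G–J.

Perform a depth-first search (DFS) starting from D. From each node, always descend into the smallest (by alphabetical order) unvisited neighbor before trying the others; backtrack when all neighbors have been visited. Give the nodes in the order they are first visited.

D → E → A → J → C → H → F → B → M → G → I → K → L

Visit D
D → E
E → A
A → J
J → C
C → H
H → F
F → B
B → M
F → G
G → I
G → K
K → L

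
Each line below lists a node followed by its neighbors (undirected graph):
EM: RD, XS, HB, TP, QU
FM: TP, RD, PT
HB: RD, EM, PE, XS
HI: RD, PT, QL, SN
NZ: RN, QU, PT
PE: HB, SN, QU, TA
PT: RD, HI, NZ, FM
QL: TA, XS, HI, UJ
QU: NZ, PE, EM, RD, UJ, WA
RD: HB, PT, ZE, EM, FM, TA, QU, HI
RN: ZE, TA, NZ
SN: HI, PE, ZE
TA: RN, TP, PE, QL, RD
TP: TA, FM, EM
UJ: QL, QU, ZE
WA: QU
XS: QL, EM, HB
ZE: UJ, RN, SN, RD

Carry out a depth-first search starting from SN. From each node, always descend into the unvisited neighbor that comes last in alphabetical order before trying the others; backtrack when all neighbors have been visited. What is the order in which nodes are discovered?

SN, ZE, UJ, QU, WA, RD, TA, TP, FM, PT, NZ, RN, HI, QL, XS, HB, PE, EM

Visit SN
SN → ZE
ZE → UJ
UJ → QU
QU → WA
QU → RD
RD → TA
TA → TP
TP → FM
FM → PT
PT → NZ
NZ → RN
PT → HI
HI → QL
QL → XS
XS → HB
HB → PE
HB → EM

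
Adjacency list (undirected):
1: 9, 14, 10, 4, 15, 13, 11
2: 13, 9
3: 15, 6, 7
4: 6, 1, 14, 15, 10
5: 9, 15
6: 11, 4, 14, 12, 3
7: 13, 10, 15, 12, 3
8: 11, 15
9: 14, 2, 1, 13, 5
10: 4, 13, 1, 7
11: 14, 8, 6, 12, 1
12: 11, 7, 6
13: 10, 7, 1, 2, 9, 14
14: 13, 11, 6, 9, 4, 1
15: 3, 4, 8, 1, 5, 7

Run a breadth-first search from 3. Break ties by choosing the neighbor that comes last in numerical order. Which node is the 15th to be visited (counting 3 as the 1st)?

Visit 3; enqueue 15, 7, 6 → queue [15, 7, 6]
Visit 15; enqueue 8, 5, 4, 1 → queue [7, 6, 8, 5, 4, 1]
Visit 7; enqueue 13, 12, 10 → queue [6, 8, 5, 4, 1, 13, 12, 10]
Visit 6; enqueue 14, 11 → queue [8, 5, 4, 1, 13, 12, 10, 14, 11]
Visit 8 → queue [5, 4, 1, 13, 12, 10, 14, 11]
Visit 5; enqueue 9 → queue [4, 1, 13, 12, 10, 14, 11, 9]
Visit 4 → queue [1, 13, 12, 10, 14, 11, 9]
Visit 1 → queue [13, 12, 10, 14, 11, 9]
Visit 13; enqueue 2 → queue [12, 10, 14, 11, 9, 2]
Visit 12 → queue [10, 14, 11, 9, 2]
Visit 10 → queue [14, 11, 9, 2]
Visit 14 → queue [11, 9, 2]
Visit 11 → queue [9, 2]
Visit 9 → queue [2]
Visit 2 → queue []

Visit order: 3, 15, 7, 6, 8, 5, 4, 1, 13, 12, 10, 14, 11, 9, 2

2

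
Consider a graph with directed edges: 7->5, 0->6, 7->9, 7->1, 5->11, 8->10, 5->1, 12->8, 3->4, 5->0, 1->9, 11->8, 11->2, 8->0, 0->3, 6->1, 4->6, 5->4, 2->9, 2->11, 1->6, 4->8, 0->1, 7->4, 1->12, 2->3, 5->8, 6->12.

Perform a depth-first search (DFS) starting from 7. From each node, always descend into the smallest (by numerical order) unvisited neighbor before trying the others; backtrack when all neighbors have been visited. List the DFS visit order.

7, 1, 6, 12, 8, 0, 3, 4, 10, 9, 5, 11, 2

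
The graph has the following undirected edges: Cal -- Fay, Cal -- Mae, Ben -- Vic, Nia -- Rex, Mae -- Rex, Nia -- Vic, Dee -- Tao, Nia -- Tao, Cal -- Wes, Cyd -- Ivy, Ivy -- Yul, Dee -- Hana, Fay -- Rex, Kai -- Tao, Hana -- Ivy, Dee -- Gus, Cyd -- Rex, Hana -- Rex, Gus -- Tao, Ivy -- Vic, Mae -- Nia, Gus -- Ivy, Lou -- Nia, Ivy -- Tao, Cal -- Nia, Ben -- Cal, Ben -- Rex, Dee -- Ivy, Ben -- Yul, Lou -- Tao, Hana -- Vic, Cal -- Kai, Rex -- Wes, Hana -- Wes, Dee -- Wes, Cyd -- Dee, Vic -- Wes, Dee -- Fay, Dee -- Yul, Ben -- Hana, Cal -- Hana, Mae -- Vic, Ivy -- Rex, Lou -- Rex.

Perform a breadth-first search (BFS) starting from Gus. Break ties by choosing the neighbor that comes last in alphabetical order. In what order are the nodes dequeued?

Visit Gus; enqueue Tao, Ivy, Dee → queue [Tao, Ivy, Dee]
Visit Tao; enqueue Nia, Lou, Kai → queue [Ivy, Dee, Nia, Lou, Kai]
Visit Ivy; enqueue Yul, Vic, Rex, Hana, Cyd → queue [Dee, Nia, Lou, Kai, Yul, Vic, Rex, Hana, Cyd]
Visit Dee; enqueue Wes, Fay → queue [Nia, Lou, Kai, Yul, Vic, Rex, Hana, Cyd, Wes, Fay]
Visit Nia; enqueue Mae, Cal → queue [Lou, Kai, Yul, Vic, Rex, Hana, Cyd, Wes, Fay, Mae, Cal]
Visit Lou → queue [Kai, Yul, Vic, Rex, Hana, Cyd, Wes, Fay, Mae, Cal]
Visit Kai → queue [Yul, Vic, Rex, Hana, Cyd, Wes, Fay, Mae, Cal]
Visit Yul; enqueue Ben → queue [Vic, Rex, Hana, Cyd, Wes, Fay, Mae, Cal, Ben]
Visit Vic → queue [Rex, Hana, Cyd, Wes, Fay, Mae, Cal, Ben]
Visit Rex → queue [Hana, Cyd, Wes, Fay, Mae, Cal, Ben]
Visit Hana → queue [Cyd, Wes, Fay, Mae, Cal, Ben]
Visit Cyd → queue [Wes, Fay, Mae, Cal, Ben]
Visit Wes → queue [Fay, Mae, Cal, Ben]
Visit Fay → queue [Mae, Cal, Ben]
Visit Mae → queue [Cal, Ben]
Visit Cal → queue [Ben]
Visit Ben → queue []

Gus → Tao → Ivy → Dee → Nia → Lou → Kai → Yul → Vic → Rex → Hana → Cyd → Wes → Fay → Mae → Cal → Ben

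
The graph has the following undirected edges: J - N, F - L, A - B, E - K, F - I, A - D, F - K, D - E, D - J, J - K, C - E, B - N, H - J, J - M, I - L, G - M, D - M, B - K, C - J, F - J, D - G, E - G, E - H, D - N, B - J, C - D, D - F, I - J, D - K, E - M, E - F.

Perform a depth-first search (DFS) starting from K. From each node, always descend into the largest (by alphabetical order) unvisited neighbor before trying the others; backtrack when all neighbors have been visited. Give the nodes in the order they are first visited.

K, J, N, D, M, G, E, H, F, L, I, C, A, B

Visit K
K → J
J → N
N → D
D → M
M → G
G → E
E → H
E → F
F → L
L → I
E → C
D → A
A → B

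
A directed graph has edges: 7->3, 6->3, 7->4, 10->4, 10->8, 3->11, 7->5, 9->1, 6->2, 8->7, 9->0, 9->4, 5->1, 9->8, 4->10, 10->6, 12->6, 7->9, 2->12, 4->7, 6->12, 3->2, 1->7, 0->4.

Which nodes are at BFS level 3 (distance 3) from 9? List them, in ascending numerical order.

Level 0: 9
Level 1: 0, 1, 4, 8
Level 2: 7, 10
Level 3: 3, 5, 6
Level 4: 2, 11, 12

3, 5, 6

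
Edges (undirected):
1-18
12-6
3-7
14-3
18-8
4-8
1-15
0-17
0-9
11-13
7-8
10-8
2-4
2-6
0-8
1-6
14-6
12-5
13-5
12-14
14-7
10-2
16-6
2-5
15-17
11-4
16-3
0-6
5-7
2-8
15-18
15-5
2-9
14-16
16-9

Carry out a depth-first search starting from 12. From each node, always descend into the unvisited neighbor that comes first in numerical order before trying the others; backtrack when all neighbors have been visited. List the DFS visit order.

Visit 12
12 → 5
5 → 2
2 → 4
4 → 8
8 → 0
0 → 6
6 → 1
1 → 15
15 → 17
15 → 18
6 → 14
14 → 3
3 → 7
3 → 16
16 → 9
8 → 10
4 → 11
11 → 13

12 → 5 → 2 → 4 → 8 → 0 → 6 → 1 → 15 → 17 → 18 → 14 → 3 → 7 → 16 → 9 → 10 → 11 → 13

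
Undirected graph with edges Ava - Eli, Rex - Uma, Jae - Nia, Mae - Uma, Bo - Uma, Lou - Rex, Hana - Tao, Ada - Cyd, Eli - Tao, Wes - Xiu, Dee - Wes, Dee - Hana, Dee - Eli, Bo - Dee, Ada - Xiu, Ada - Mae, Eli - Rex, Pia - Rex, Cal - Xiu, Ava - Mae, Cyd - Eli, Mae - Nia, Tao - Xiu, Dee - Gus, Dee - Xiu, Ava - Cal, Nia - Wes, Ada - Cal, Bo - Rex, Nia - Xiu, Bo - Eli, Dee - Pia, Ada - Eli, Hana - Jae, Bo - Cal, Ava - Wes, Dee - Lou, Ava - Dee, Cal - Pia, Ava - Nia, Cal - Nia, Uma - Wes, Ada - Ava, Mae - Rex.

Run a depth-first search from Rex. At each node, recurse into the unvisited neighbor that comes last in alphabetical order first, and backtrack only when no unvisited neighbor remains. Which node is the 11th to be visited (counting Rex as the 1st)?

Eli

Visit Rex
Rex → Uma
Uma → Wes
Wes → Xiu
Xiu → Tao
Tao → Hana
Hana → Jae
Jae → Nia
Nia → Mae
Mae → Ava
Ava → Eli
Eli → Dee
Dee → Pia
Pia → Cal
Cal → Bo
Cal → Ada
Ada → Cyd
Dee → Lou
Dee → Gus

Visit order: Rex, Uma, Wes, Xiu, Tao, Hana, Jae, Nia, Mae, Ava, Eli, Dee, Pia, Cal, Bo, Ada, Cyd, Lou, Gus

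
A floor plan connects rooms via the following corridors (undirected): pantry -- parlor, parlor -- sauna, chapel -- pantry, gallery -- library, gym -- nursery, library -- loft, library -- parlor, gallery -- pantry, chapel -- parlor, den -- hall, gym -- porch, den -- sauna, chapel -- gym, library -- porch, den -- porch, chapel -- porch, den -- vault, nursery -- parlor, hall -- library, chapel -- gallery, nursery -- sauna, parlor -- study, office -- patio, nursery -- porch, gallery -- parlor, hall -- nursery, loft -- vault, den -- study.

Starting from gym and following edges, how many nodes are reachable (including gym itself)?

14

BFS from gym visits: gym, porch, nursery, chapel, library, den, sauna, parlor, hall, pantry, gallery, loft, vault, study
Reachable nodes: 14 of 16 total.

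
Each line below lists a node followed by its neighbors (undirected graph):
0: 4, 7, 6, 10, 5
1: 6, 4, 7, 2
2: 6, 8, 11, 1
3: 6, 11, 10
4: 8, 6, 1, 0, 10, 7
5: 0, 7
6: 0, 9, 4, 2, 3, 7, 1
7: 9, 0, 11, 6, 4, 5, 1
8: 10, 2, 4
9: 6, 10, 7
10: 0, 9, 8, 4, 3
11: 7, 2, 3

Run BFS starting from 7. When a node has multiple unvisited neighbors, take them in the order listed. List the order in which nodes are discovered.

7, 9, 0, 11, 6, 4, 5, 1, 10, 2, 3, 8

Visit 7; enqueue 9, 0, 11, 6, 4, 5, 1 → queue [9, 0, 11, 6, 4, 5, 1]
Visit 9; enqueue 10 → queue [0, 11, 6, 4, 5, 1, 10]
Visit 0 → queue [11, 6, 4, 5, 1, 10]
Visit 11; enqueue 2, 3 → queue [6, 4, 5, 1, 10, 2, 3]
Visit 6 → queue [4, 5, 1, 10, 2, 3]
Visit 4; enqueue 8 → queue [5, 1, 10, 2, 3, 8]
Visit 5 → queue [1, 10, 2, 3, 8]
Visit 1 → queue [10, 2, 3, 8]
Visit 10 → queue [2, 3, 8]
Visit 2 → queue [3, 8]
Visit 3 → queue [8]
Visit 8 → queue []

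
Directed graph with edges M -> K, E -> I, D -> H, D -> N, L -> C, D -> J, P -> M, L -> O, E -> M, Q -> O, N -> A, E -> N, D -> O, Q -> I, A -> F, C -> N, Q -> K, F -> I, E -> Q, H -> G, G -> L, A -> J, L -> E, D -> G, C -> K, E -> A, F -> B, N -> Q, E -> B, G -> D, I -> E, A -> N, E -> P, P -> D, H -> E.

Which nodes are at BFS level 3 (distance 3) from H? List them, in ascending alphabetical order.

C, F, J, K, O

Level 0: H
Level 1: E, G
Level 2: A, B, D, I, L, M, N, P, Q
Level 3: C, F, J, K, O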